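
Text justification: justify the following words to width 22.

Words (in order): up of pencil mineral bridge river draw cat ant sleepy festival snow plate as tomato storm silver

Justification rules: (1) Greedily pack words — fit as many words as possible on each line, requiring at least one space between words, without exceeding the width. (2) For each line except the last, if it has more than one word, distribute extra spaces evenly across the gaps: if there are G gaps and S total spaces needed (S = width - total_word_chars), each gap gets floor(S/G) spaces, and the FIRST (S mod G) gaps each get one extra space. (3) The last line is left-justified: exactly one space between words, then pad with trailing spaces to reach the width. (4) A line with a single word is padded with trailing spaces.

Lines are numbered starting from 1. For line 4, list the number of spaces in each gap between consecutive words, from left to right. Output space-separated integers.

Line 1: ['up', 'of', 'pencil', 'mineral'] (min_width=20, slack=2)
Line 2: ['bridge', 'river', 'draw', 'cat'] (min_width=21, slack=1)
Line 3: ['ant', 'sleepy', 'festival'] (min_width=19, slack=3)
Line 4: ['snow', 'plate', 'as', 'tomato'] (min_width=20, slack=2)
Line 5: ['storm', 'silver'] (min_width=12, slack=10)

Answer: 2 2 1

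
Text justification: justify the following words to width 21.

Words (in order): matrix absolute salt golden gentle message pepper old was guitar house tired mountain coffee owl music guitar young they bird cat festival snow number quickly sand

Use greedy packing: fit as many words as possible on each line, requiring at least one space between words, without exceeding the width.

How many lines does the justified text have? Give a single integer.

Answer: 9

Derivation:
Line 1: ['matrix', 'absolute', 'salt'] (min_width=20, slack=1)
Line 2: ['golden', 'gentle', 'message'] (min_width=21, slack=0)
Line 3: ['pepper', 'old', 'was', 'guitar'] (min_width=21, slack=0)
Line 4: ['house', 'tired', 'mountain'] (min_width=20, slack=1)
Line 5: ['coffee', 'owl', 'music'] (min_width=16, slack=5)
Line 6: ['guitar', 'young', 'they'] (min_width=17, slack=4)
Line 7: ['bird', 'cat', 'festival'] (min_width=17, slack=4)
Line 8: ['snow', 'number', 'quickly'] (min_width=19, slack=2)
Line 9: ['sand'] (min_width=4, slack=17)
Total lines: 9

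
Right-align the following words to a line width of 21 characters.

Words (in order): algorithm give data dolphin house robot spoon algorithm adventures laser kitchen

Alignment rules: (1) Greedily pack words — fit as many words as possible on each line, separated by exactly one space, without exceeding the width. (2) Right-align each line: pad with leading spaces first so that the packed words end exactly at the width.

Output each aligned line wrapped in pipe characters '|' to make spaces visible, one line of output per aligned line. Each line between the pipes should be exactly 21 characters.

Line 1: ['algorithm', 'give', 'data'] (min_width=19, slack=2)
Line 2: ['dolphin', 'house', 'robot'] (min_width=19, slack=2)
Line 3: ['spoon', 'algorithm'] (min_width=15, slack=6)
Line 4: ['adventures', 'laser'] (min_width=16, slack=5)
Line 5: ['kitchen'] (min_width=7, slack=14)

Answer: |  algorithm give data|
|  dolphin house robot|
|      spoon algorithm|
|     adventures laser|
|              kitchen|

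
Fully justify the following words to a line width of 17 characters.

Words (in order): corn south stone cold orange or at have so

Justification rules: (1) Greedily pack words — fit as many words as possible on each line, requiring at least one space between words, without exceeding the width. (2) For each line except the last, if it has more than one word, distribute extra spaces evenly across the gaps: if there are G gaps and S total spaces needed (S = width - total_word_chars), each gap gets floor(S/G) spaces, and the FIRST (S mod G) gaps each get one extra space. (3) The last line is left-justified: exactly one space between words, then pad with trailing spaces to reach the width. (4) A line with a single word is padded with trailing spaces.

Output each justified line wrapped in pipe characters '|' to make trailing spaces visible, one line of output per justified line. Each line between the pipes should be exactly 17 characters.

Answer: |corn  south stone|
|cold orange or at|
|have so          |

Derivation:
Line 1: ['corn', 'south', 'stone'] (min_width=16, slack=1)
Line 2: ['cold', 'orange', 'or', 'at'] (min_width=17, slack=0)
Line 3: ['have', 'so'] (min_width=7, slack=10)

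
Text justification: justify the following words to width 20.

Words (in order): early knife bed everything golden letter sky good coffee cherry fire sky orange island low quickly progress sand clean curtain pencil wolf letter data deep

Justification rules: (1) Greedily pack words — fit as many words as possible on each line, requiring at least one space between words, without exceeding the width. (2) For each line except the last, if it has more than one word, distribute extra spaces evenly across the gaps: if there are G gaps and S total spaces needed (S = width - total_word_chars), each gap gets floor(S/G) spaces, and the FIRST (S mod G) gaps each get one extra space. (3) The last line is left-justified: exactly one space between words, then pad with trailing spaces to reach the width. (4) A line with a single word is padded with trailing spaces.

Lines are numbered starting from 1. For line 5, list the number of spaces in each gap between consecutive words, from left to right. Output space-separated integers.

Answer: 3 2

Derivation:
Line 1: ['early', 'knife', 'bed'] (min_width=15, slack=5)
Line 2: ['everything', 'golden'] (min_width=17, slack=3)
Line 3: ['letter', 'sky', 'good'] (min_width=15, slack=5)
Line 4: ['coffee', 'cherry', 'fire'] (min_width=18, slack=2)
Line 5: ['sky', 'orange', 'island'] (min_width=17, slack=3)
Line 6: ['low', 'quickly', 'progress'] (min_width=20, slack=0)
Line 7: ['sand', 'clean', 'curtain'] (min_width=18, slack=2)
Line 8: ['pencil', 'wolf', 'letter'] (min_width=18, slack=2)
Line 9: ['data', 'deep'] (min_width=9, slack=11)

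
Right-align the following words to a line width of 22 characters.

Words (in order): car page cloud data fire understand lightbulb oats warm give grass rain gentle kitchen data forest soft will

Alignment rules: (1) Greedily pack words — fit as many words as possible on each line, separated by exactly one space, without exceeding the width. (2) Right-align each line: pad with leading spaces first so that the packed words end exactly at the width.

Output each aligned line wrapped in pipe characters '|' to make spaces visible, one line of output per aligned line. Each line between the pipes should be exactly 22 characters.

Answer: |   car page cloud data|
|       fire understand|
|   lightbulb oats warm|
|give grass rain gentle|
|   kitchen data forest|
|             soft will|

Derivation:
Line 1: ['car', 'page', 'cloud', 'data'] (min_width=19, slack=3)
Line 2: ['fire', 'understand'] (min_width=15, slack=7)
Line 3: ['lightbulb', 'oats', 'warm'] (min_width=19, slack=3)
Line 4: ['give', 'grass', 'rain', 'gentle'] (min_width=22, slack=0)
Line 5: ['kitchen', 'data', 'forest'] (min_width=19, slack=3)
Line 6: ['soft', 'will'] (min_width=9, slack=13)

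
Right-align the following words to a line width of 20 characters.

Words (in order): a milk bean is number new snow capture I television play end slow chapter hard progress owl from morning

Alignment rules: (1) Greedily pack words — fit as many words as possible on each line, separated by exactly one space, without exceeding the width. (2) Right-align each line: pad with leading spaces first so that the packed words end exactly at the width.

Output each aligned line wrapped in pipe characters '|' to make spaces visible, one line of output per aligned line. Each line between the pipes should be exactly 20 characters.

Line 1: ['a', 'milk', 'bean', 'is'] (min_width=14, slack=6)
Line 2: ['number', 'new', 'snow'] (min_width=15, slack=5)
Line 3: ['capture', 'I', 'television'] (min_width=20, slack=0)
Line 4: ['play', 'end', 'slow'] (min_width=13, slack=7)
Line 5: ['chapter', 'hard'] (min_width=12, slack=8)
Line 6: ['progress', 'owl', 'from'] (min_width=17, slack=3)
Line 7: ['morning'] (min_width=7, slack=13)

Answer: |      a milk bean is|
|     number new snow|
|capture I television|
|       play end slow|
|        chapter hard|
|   progress owl from|
|             morning|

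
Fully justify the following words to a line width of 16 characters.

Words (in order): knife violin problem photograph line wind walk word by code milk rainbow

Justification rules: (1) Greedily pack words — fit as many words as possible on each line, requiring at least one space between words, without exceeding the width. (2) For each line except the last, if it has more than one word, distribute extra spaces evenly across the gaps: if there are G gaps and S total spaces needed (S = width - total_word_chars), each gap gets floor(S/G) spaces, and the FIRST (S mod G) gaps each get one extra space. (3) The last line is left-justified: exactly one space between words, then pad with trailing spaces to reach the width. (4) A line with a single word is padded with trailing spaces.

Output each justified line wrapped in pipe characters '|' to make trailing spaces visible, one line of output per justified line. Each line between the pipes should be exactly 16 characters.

Answer: |knife     violin|
|problem         |
|photograph  line|
|wind  walk  word|
|by   code   milk|
|rainbow         |

Derivation:
Line 1: ['knife', 'violin'] (min_width=12, slack=4)
Line 2: ['problem'] (min_width=7, slack=9)
Line 3: ['photograph', 'line'] (min_width=15, slack=1)
Line 4: ['wind', 'walk', 'word'] (min_width=14, slack=2)
Line 5: ['by', 'code', 'milk'] (min_width=12, slack=4)
Line 6: ['rainbow'] (min_width=7, slack=9)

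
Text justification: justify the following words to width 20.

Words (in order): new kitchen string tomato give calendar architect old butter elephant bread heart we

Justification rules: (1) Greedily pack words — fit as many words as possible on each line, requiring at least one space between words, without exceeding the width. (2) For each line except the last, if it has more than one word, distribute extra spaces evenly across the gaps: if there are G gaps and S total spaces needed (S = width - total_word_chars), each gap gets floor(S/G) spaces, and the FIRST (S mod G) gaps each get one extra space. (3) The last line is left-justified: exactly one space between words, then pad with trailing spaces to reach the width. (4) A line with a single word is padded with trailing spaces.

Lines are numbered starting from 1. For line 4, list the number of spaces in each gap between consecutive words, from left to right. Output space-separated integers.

Line 1: ['new', 'kitchen', 'string'] (min_width=18, slack=2)
Line 2: ['tomato', 'give', 'calendar'] (min_width=20, slack=0)
Line 3: ['architect', 'old', 'butter'] (min_width=20, slack=0)
Line 4: ['elephant', 'bread', 'heart'] (min_width=20, slack=0)
Line 5: ['we'] (min_width=2, slack=18)

Answer: 1 1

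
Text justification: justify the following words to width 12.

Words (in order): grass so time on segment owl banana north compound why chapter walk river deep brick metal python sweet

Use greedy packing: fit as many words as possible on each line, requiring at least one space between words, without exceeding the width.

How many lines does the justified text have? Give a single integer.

Answer: 9

Derivation:
Line 1: ['grass', 'so'] (min_width=8, slack=4)
Line 2: ['time', 'on'] (min_width=7, slack=5)
Line 3: ['segment', 'owl'] (min_width=11, slack=1)
Line 4: ['banana', 'north'] (min_width=12, slack=0)
Line 5: ['compound', 'why'] (min_width=12, slack=0)
Line 6: ['chapter', 'walk'] (min_width=12, slack=0)
Line 7: ['river', 'deep'] (min_width=10, slack=2)
Line 8: ['brick', 'metal'] (min_width=11, slack=1)
Line 9: ['python', 'sweet'] (min_width=12, slack=0)
Total lines: 9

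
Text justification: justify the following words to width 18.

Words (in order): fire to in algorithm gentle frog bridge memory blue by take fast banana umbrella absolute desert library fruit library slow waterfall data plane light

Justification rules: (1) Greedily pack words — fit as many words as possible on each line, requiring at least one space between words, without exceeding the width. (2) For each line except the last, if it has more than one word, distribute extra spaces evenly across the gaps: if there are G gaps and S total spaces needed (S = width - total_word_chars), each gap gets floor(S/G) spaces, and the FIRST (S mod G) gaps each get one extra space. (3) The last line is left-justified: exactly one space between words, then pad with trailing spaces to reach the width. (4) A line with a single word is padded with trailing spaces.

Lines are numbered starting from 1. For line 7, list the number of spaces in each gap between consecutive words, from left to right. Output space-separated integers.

Line 1: ['fire', 'to', 'in'] (min_width=10, slack=8)
Line 2: ['algorithm', 'gentle'] (min_width=16, slack=2)
Line 3: ['frog', 'bridge', 'memory'] (min_width=18, slack=0)
Line 4: ['blue', 'by', 'take', 'fast'] (min_width=17, slack=1)
Line 5: ['banana', 'umbrella'] (min_width=15, slack=3)
Line 6: ['absolute', 'desert'] (min_width=15, slack=3)
Line 7: ['library', 'fruit'] (min_width=13, slack=5)
Line 8: ['library', 'slow'] (min_width=12, slack=6)
Line 9: ['waterfall', 'data'] (min_width=14, slack=4)
Line 10: ['plane', 'light'] (min_width=11, slack=7)

Answer: 6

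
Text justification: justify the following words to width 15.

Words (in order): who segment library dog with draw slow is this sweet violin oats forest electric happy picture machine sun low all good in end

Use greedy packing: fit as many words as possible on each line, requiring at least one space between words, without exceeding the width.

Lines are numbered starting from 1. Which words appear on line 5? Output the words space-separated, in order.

Line 1: ['who', 'segment'] (min_width=11, slack=4)
Line 2: ['library', 'dog'] (min_width=11, slack=4)
Line 3: ['with', 'draw', 'slow'] (min_width=14, slack=1)
Line 4: ['is', 'this', 'sweet'] (min_width=13, slack=2)
Line 5: ['violin', 'oats'] (min_width=11, slack=4)
Line 6: ['forest', 'electric'] (min_width=15, slack=0)
Line 7: ['happy', 'picture'] (min_width=13, slack=2)
Line 8: ['machine', 'sun', 'low'] (min_width=15, slack=0)
Line 9: ['all', 'good', 'in', 'end'] (min_width=15, slack=0)

Answer: violin oats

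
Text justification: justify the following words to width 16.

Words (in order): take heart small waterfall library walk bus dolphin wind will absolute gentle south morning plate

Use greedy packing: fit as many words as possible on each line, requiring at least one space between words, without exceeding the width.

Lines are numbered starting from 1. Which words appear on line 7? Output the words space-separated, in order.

Answer: morning plate

Derivation:
Line 1: ['take', 'heart', 'small'] (min_width=16, slack=0)
Line 2: ['waterfall'] (min_width=9, slack=7)
Line 3: ['library', 'walk', 'bus'] (min_width=16, slack=0)
Line 4: ['dolphin', 'wind'] (min_width=12, slack=4)
Line 5: ['will', 'absolute'] (min_width=13, slack=3)
Line 6: ['gentle', 'south'] (min_width=12, slack=4)
Line 7: ['morning', 'plate'] (min_width=13, slack=3)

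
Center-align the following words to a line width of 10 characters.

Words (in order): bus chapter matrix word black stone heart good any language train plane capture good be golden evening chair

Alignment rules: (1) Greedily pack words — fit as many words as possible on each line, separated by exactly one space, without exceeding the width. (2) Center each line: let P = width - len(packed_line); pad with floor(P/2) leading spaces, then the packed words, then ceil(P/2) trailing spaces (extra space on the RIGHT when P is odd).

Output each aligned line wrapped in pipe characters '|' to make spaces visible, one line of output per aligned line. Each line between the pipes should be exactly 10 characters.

Answer: |   bus    |
| chapter  |
|  matrix  |
|word black|
|  stone   |
|heart good|
|   any    |
| language |
|  train   |
|  plane   |
| capture  |
| good be  |
|  golden  |
| evening  |
|  chair   |

Derivation:
Line 1: ['bus'] (min_width=3, slack=7)
Line 2: ['chapter'] (min_width=7, slack=3)
Line 3: ['matrix'] (min_width=6, slack=4)
Line 4: ['word', 'black'] (min_width=10, slack=0)
Line 5: ['stone'] (min_width=5, slack=5)
Line 6: ['heart', 'good'] (min_width=10, slack=0)
Line 7: ['any'] (min_width=3, slack=7)
Line 8: ['language'] (min_width=8, slack=2)
Line 9: ['train'] (min_width=5, slack=5)
Line 10: ['plane'] (min_width=5, slack=5)
Line 11: ['capture'] (min_width=7, slack=3)
Line 12: ['good', 'be'] (min_width=7, slack=3)
Line 13: ['golden'] (min_width=6, slack=4)
Line 14: ['evening'] (min_width=7, slack=3)
Line 15: ['chair'] (min_width=5, slack=5)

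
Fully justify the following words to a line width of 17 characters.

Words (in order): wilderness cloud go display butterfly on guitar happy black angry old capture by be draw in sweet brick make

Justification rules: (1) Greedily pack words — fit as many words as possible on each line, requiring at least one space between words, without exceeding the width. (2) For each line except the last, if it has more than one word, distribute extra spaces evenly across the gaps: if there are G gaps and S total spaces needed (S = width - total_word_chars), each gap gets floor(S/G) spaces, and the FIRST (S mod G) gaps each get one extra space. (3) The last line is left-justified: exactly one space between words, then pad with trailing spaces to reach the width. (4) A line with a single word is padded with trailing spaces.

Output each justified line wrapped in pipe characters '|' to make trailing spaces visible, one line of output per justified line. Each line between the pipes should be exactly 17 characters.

Answer: |wilderness  cloud|
|go        display|
|butterfly      on|
|guitar      happy|
|black  angry  old|
|capture   by   be|
|draw   in   sweet|
|brick make       |

Derivation:
Line 1: ['wilderness', 'cloud'] (min_width=16, slack=1)
Line 2: ['go', 'display'] (min_width=10, slack=7)
Line 3: ['butterfly', 'on'] (min_width=12, slack=5)
Line 4: ['guitar', 'happy'] (min_width=12, slack=5)
Line 5: ['black', 'angry', 'old'] (min_width=15, slack=2)
Line 6: ['capture', 'by', 'be'] (min_width=13, slack=4)
Line 7: ['draw', 'in', 'sweet'] (min_width=13, slack=4)
Line 8: ['brick', 'make'] (min_width=10, slack=7)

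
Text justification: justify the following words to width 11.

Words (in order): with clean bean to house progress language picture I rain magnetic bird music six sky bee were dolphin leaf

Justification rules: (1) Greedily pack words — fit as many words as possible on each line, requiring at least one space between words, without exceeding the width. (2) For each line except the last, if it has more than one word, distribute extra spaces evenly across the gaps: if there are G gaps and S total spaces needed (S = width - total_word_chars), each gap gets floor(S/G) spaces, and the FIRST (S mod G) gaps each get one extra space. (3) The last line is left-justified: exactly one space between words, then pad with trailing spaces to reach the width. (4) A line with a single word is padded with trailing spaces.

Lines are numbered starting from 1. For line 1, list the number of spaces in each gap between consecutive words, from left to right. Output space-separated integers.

Line 1: ['with', 'clean'] (min_width=10, slack=1)
Line 2: ['bean', 'to'] (min_width=7, slack=4)
Line 3: ['house'] (min_width=5, slack=6)
Line 4: ['progress'] (min_width=8, slack=3)
Line 5: ['language'] (min_width=8, slack=3)
Line 6: ['picture', 'I'] (min_width=9, slack=2)
Line 7: ['rain'] (min_width=4, slack=7)
Line 8: ['magnetic'] (min_width=8, slack=3)
Line 9: ['bird', 'music'] (min_width=10, slack=1)
Line 10: ['six', 'sky', 'bee'] (min_width=11, slack=0)
Line 11: ['were'] (min_width=4, slack=7)
Line 12: ['dolphin'] (min_width=7, slack=4)
Line 13: ['leaf'] (min_width=4, slack=7)

Answer: 2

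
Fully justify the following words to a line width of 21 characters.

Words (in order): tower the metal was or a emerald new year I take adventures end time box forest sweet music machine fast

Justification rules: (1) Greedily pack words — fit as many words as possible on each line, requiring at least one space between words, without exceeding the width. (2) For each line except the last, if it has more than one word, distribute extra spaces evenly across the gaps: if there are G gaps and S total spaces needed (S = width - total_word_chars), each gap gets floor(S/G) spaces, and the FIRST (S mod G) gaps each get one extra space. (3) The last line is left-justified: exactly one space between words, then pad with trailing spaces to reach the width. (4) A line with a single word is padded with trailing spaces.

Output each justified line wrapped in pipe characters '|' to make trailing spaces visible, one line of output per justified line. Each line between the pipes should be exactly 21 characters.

Answer: |tower  the  metal was|
|or a emerald new year|
|I take adventures end|
|time box forest sweet|
|music machine fast   |

Derivation:
Line 1: ['tower', 'the', 'metal', 'was'] (min_width=19, slack=2)
Line 2: ['or', 'a', 'emerald', 'new', 'year'] (min_width=21, slack=0)
Line 3: ['I', 'take', 'adventures', 'end'] (min_width=21, slack=0)
Line 4: ['time', 'box', 'forest', 'sweet'] (min_width=21, slack=0)
Line 5: ['music', 'machine', 'fast'] (min_width=18, slack=3)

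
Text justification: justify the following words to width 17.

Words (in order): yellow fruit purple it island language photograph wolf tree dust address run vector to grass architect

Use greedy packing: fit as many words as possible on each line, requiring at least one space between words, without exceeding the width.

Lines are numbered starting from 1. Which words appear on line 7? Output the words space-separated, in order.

Line 1: ['yellow', 'fruit'] (min_width=12, slack=5)
Line 2: ['purple', 'it', 'island'] (min_width=16, slack=1)
Line 3: ['language'] (min_width=8, slack=9)
Line 4: ['photograph', 'wolf'] (min_width=15, slack=2)
Line 5: ['tree', 'dust', 'address'] (min_width=17, slack=0)
Line 6: ['run', 'vector', 'to'] (min_width=13, slack=4)
Line 7: ['grass', 'architect'] (min_width=15, slack=2)

Answer: grass architect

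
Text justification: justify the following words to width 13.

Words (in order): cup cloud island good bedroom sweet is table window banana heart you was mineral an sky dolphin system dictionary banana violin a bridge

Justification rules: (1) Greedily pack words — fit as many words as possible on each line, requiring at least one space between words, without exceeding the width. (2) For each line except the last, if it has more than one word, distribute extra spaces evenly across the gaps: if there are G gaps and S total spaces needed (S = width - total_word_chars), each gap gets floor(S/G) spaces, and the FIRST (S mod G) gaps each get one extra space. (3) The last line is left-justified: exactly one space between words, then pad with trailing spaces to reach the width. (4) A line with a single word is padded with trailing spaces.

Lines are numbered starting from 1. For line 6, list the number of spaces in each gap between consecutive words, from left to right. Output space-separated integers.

Line 1: ['cup', 'cloud'] (min_width=9, slack=4)
Line 2: ['island', 'good'] (min_width=11, slack=2)
Line 3: ['bedroom', 'sweet'] (min_width=13, slack=0)
Line 4: ['is', 'table'] (min_width=8, slack=5)
Line 5: ['window', 'banana'] (min_width=13, slack=0)
Line 6: ['heart', 'you', 'was'] (min_width=13, slack=0)
Line 7: ['mineral', 'an'] (min_width=10, slack=3)
Line 8: ['sky', 'dolphin'] (min_width=11, slack=2)
Line 9: ['system'] (min_width=6, slack=7)
Line 10: ['dictionary'] (min_width=10, slack=3)
Line 11: ['banana', 'violin'] (min_width=13, slack=0)
Line 12: ['a', 'bridge'] (min_width=8, slack=5)

Answer: 1 1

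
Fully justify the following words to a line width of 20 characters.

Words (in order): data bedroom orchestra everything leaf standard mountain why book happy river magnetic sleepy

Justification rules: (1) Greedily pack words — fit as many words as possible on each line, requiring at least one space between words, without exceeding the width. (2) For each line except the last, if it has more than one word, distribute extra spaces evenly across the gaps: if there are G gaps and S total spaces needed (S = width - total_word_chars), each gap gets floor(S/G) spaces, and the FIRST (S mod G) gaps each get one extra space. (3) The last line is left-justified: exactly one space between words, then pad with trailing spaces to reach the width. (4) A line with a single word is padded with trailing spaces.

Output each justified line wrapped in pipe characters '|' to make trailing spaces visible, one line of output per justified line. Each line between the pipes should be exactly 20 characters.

Line 1: ['data', 'bedroom'] (min_width=12, slack=8)
Line 2: ['orchestra', 'everything'] (min_width=20, slack=0)
Line 3: ['leaf', 'standard'] (min_width=13, slack=7)
Line 4: ['mountain', 'why', 'book'] (min_width=17, slack=3)
Line 5: ['happy', 'river', 'magnetic'] (min_width=20, slack=0)
Line 6: ['sleepy'] (min_width=6, slack=14)

Answer: |data         bedroom|
|orchestra everything|
|leaf        standard|
|mountain   why  book|
|happy river magnetic|
|sleepy              |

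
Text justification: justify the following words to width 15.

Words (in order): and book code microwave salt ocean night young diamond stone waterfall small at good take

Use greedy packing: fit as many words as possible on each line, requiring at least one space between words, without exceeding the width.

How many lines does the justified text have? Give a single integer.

Line 1: ['and', 'book', 'code'] (min_width=13, slack=2)
Line 2: ['microwave', 'salt'] (min_width=14, slack=1)
Line 3: ['ocean', 'night'] (min_width=11, slack=4)
Line 4: ['young', 'diamond'] (min_width=13, slack=2)
Line 5: ['stone', 'waterfall'] (min_width=15, slack=0)
Line 6: ['small', 'at', 'good'] (min_width=13, slack=2)
Line 7: ['take'] (min_width=4, slack=11)
Total lines: 7

Answer: 7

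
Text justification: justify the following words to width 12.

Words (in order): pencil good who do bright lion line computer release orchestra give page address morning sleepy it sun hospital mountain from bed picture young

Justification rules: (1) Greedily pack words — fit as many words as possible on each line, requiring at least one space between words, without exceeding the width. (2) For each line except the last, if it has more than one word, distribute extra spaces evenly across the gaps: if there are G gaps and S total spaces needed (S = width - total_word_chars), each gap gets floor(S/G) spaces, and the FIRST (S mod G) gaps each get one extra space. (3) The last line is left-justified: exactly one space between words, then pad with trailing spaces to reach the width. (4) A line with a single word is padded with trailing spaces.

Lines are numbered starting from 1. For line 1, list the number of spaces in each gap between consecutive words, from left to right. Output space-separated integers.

Answer: 2

Derivation:
Line 1: ['pencil', 'good'] (min_width=11, slack=1)
Line 2: ['who', 'do'] (min_width=6, slack=6)
Line 3: ['bright', 'lion'] (min_width=11, slack=1)
Line 4: ['line'] (min_width=4, slack=8)
Line 5: ['computer'] (min_width=8, slack=4)
Line 6: ['release'] (min_width=7, slack=5)
Line 7: ['orchestra'] (min_width=9, slack=3)
Line 8: ['give', 'page'] (min_width=9, slack=3)
Line 9: ['address'] (min_width=7, slack=5)
Line 10: ['morning'] (min_width=7, slack=5)
Line 11: ['sleepy', 'it'] (min_width=9, slack=3)
Line 12: ['sun', 'hospital'] (min_width=12, slack=0)
Line 13: ['mountain'] (min_width=8, slack=4)
Line 14: ['from', 'bed'] (min_width=8, slack=4)
Line 15: ['picture'] (min_width=7, slack=5)
Line 16: ['young'] (min_width=5, slack=7)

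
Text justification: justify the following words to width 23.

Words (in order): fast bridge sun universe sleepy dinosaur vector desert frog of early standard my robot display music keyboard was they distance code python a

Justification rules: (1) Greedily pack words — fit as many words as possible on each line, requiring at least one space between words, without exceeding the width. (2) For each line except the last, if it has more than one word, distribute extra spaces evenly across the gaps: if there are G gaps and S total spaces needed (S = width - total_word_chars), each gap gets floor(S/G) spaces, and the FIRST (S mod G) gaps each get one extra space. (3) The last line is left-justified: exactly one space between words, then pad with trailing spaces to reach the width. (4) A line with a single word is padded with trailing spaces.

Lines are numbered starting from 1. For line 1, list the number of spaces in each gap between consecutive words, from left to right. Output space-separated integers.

Answer: 5 5

Derivation:
Line 1: ['fast', 'bridge', 'sun'] (min_width=15, slack=8)
Line 2: ['universe', 'sleepy'] (min_width=15, slack=8)
Line 3: ['dinosaur', 'vector', 'desert'] (min_width=22, slack=1)
Line 4: ['frog', 'of', 'early', 'standard'] (min_width=22, slack=1)
Line 5: ['my', 'robot', 'display', 'music'] (min_width=22, slack=1)
Line 6: ['keyboard', 'was', 'they'] (min_width=17, slack=6)
Line 7: ['distance', 'code', 'python', 'a'] (min_width=22, slack=1)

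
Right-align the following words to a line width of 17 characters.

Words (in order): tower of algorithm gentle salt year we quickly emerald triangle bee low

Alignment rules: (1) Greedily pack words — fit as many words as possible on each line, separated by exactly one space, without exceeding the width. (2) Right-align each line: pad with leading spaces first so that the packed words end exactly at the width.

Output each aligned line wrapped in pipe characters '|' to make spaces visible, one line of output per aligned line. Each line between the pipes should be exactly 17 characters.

Answer: |         tower of|
| algorithm gentle|
|     salt year we|
|  quickly emerald|
| triangle bee low|

Derivation:
Line 1: ['tower', 'of'] (min_width=8, slack=9)
Line 2: ['algorithm', 'gentle'] (min_width=16, slack=1)
Line 3: ['salt', 'year', 'we'] (min_width=12, slack=5)
Line 4: ['quickly', 'emerald'] (min_width=15, slack=2)
Line 5: ['triangle', 'bee', 'low'] (min_width=16, slack=1)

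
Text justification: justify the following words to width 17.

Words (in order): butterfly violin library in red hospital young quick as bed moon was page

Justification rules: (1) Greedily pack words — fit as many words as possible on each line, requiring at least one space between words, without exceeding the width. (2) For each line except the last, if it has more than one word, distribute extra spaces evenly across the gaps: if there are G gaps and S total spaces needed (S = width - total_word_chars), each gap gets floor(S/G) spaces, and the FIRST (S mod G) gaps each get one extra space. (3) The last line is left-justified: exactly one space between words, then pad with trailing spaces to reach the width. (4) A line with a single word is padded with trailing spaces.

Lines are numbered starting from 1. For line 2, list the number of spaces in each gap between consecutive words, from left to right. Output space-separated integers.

Line 1: ['butterfly', 'violin'] (min_width=16, slack=1)
Line 2: ['library', 'in', 'red'] (min_width=14, slack=3)
Line 3: ['hospital', 'young'] (min_width=14, slack=3)
Line 4: ['quick', 'as', 'bed', 'moon'] (min_width=17, slack=0)
Line 5: ['was', 'page'] (min_width=8, slack=9)

Answer: 3 2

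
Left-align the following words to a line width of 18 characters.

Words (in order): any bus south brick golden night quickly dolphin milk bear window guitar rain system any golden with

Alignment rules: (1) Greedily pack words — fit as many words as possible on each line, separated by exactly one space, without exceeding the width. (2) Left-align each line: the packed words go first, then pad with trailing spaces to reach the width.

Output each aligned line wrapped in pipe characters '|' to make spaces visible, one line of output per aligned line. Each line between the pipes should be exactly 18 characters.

Line 1: ['any', 'bus', 'south'] (min_width=13, slack=5)
Line 2: ['brick', 'golden', 'night'] (min_width=18, slack=0)
Line 3: ['quickly', 'dolphin'] (min_width=15, slack=3)
Line 4: ['milk', 'bear', 'window'] (min_width=16, slack=2)
Line 5: ['guitar', 'rain', 'system'] (min_width=18, slack=0)
Line 6: ['any', 'golden', 'with'] (min_width=15, slack=3)

Answer: |any bus south     |
|brick golden night|
|quickly dolphin   |
|milk bear window  |
|guitar rain system|
|any golden with   |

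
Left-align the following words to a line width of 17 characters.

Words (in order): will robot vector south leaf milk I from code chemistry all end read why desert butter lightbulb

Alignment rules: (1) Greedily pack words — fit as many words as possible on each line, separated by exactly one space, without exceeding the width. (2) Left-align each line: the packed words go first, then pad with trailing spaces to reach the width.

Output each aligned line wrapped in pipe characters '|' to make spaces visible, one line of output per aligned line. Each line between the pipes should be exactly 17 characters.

Answer: |will robot vector|
|south leaf milk I|
|from code        |
|chemistry all end|
|read why desert  |
|butter lightbulb |

Derivation:
Line 1: ['will', 'robot', 'vector'] (min_width=17, slack=0)
Line 2: ['south', 'leaf', 'milk', 'I'] (min_width=17, slack=0)
Line 3: ['from', 'code'] (min_width=9, slack=8)
Line 4: ['chemistry', 'all', 'end'] (min_width=17, slack=0)
Line 5: ['read', 'why', 'desert'] (min_width=15, slack=2)
Line 6: ['butter', 'lightbulb'] (min_width=16, slack=1)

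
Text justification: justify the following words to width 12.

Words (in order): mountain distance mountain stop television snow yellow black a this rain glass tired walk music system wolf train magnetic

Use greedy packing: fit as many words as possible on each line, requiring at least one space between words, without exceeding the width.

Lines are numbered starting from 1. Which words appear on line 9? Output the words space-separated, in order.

Answer: tired walk

Derivation:
Line 1: ['mountain'] (min_width=8, slack=4)
Line 2: ['distance'] (min_width=8, slack=4)
Line 3: ['mountain'] (min_width=8, slack=4)
Line 4: ['stop'] (min_width=4, slack=8)
Line 5: ['television'] (min_width=10, slack=2)
Line 6: ['snow', 'yellow'] (min_width=11, slack=1)
Line 7: ['black', 'a', 'this'] (min_width=12, slack=0)
Line 8: ['rain', 'glass'] (min_width=10, slack=2)
Line 9: ['tired', 'walk'] (min_width=10, slack=2)
Line 10: ['music', 'system'] (min_width=12, slack=0)
Line 11: ['wolf', 'train'] (min_width=10, slack=2)
Line 12: ['magnetic'] (min_width=8, slack=4)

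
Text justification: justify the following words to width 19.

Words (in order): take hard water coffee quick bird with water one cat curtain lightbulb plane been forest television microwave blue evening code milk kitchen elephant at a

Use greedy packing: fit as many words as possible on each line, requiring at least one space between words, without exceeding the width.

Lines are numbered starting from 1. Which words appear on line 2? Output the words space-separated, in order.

Answer: coffee quick bird

Derivation:
Line 1: ['take', 'hard', 'water'] (min_width=15, slack=4)
Line 2: ['coffee', 'quick', 'bird'] (min_width=17, slack=2)
Line 3: ['with', 'water', 'one', 'cat'] (min_width=18, slack=1)
Line 4: ['curtain', 'lightbulb'] (min_width=17, slack=2)
Line 5: ['plane', 'been', 'forest'] (min_width=17, slack=2)
Line 6: ['television'] (min_width=10, slack=9)
Line 7: ['microwave', 'blue'] (min_width=14, slack=5)
Line 8: ['evening', 'code', 'milk'] (min_width=17, slack=2)
Line 9: ['kitchen', 'elephant', 'at'] (min_width=19, slack=0)
Line 10: ['a'] (min_width=1, slack=18)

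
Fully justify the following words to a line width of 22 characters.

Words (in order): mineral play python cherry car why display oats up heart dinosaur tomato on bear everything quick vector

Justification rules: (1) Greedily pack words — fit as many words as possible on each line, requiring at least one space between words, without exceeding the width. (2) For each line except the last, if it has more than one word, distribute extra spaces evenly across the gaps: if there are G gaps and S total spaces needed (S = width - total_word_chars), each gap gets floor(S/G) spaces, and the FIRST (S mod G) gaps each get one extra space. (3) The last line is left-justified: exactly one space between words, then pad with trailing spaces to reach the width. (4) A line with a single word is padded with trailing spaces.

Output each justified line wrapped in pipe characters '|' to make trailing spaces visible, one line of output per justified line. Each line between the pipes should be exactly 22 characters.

Line 1: ['mineral', 'play', 'python'] (min_width=19, slack=3)
Line 2: ['cherry', 'car', 'why', 'display'] (min_width=22, slack=0)
Line 3: ['oats', 'up', 'heart', 'dinosaur'] (min_width=22, slack=0)
Line 4: ['tomato', 'on', 'bear'] (min_width=14, slack=8)
Line 5: ['everything', 'quick'] (min_width=16, slack=6)
Line 6: ['vector'] (min_width=6, slack=16)

Answer: |mineral   play  python|
|cherry car why display|
|oats up heart dinosaur|
|tomato     on     bear|
|everything       quick|
|vector                |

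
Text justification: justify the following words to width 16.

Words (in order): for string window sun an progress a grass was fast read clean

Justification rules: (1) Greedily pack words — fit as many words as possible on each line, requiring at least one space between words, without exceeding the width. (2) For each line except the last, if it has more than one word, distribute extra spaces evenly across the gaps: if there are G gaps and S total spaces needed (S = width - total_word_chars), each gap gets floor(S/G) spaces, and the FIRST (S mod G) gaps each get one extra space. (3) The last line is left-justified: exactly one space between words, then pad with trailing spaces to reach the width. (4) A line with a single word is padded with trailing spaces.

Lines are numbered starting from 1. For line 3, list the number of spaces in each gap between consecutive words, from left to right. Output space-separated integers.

Line 1: ['for', 'string'] (min_width=10, slack=6)
Line 2: ['window', 'sun', 'an'] (min_width=13, slack=3)
Line 3: ['progress', 'a', 'grass'] (min_width=16, slack=0)
Line 4: ['was', 'fast', 'read'] (min_width=13, slack=3)
Line 5: ['clean'] (min_width=5, slack=11)

Answer: 1 1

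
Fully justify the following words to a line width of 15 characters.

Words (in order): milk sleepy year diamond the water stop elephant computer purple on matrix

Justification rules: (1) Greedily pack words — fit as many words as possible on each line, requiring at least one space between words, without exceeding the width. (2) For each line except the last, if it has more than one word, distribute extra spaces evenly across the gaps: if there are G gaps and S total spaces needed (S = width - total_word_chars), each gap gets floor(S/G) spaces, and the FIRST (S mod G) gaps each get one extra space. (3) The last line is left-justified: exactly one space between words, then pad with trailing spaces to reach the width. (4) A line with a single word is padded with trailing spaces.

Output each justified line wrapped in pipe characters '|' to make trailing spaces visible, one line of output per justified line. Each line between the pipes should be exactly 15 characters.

Answer: |milk     sleepy|
|year    diamond|
|the  water stop|
|elephant       |
|computer purple|
|on matrix      |

Derivation:
Line 1: ['milk', 'sleepy'] (min_width=11, slack=4)
Line 2: ['year', 'diamond'] (min_width=12, slack=3)
Line 3: ['the', 'water', 'stop'] (min_width=14, slack=1)
Line 4: ['elephant'] (min_width=8, slack=7)
Line 5: ['computer', 'purple'] (min_width=15, slack=0)
Line 6: ['on', 'matrix'] (min_width=9, slack=6)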